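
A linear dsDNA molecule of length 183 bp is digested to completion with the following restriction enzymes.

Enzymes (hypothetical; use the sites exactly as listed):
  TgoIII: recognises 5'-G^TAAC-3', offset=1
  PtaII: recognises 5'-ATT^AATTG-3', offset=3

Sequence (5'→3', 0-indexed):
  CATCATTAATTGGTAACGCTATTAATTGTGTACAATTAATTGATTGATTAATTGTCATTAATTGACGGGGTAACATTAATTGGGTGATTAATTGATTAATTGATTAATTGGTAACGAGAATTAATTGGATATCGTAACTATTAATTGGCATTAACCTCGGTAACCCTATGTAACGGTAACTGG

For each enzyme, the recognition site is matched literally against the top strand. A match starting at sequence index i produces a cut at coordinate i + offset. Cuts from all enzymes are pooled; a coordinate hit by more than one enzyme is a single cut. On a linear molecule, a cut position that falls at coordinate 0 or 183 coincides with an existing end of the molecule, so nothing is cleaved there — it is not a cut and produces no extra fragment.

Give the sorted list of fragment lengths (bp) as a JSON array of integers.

Scan for sites:
  TgoIII GTAAC/1: at [12, 69, 110, 133, 159, 169, 175] ⇒ [13, 70, 111, 134, 160, 170, 176]
  PtaII ATTAATTG/3: at [4, 20, 34, 46, 56, 74, 86, 94, 102, 119, 139] ⇒ [7, 23, 37, 49, 59, 77, 89, 97, 105, 122, 142]

All cut coordinates (distinct, sorted): [7, 13, 23, 37, 49, 59, 70, 77, 89, 97, 105, 111, 122, 134, 142, 160, 170, 176]

Fragment lengths:
  [0,7): 7 bp
  [7,13): 6 bp
  [13,23): 10 bp
  [23,37): 14 bp
  [37,49): 12 bp
  [49,59): 10 bp
  [59,70): 11 bp
  [70,77): 7 bp
  [77,89): 12 bp
  [89,97): 8 bp
  [97,105): 8 bp
  [105,111): 6 bp
  [111,122): 11 bp
  [122,134): 12 bp
  [134,142): 8 bp
  [142,160): 18 bp
  [160,170): 10 bp
  [170,176): 6 bp
  [176,183): 7 bp

[6,6,6,7,7,7,8,8,8,10,10,10,11,11,12,12,12,14,18]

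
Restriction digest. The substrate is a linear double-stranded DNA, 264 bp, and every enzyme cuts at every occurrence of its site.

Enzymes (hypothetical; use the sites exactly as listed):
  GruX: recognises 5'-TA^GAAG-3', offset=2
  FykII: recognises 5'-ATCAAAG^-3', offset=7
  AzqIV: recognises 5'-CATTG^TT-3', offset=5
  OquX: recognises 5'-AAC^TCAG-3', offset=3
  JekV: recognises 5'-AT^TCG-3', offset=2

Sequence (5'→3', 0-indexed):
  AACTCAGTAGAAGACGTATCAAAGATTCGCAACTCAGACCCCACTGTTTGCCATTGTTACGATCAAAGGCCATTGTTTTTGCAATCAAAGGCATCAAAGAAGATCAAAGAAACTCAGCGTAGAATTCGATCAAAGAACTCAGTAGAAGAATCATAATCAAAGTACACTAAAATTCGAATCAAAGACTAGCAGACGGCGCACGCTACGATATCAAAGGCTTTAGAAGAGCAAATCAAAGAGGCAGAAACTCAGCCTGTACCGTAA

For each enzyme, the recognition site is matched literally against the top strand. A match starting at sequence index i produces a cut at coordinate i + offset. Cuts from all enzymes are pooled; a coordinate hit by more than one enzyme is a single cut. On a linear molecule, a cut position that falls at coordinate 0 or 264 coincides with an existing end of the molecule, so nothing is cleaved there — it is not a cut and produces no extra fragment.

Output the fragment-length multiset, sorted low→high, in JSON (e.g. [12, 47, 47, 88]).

[2,3,3,4,6,6,6,7,7,9,10,10,10,11,11,12,12,15,15,16,16,18,23,32]

Site scan:
  GruX TAGAAG/2: at [7, 142, 220] ⇒ [9, 144, 222]
  FykII ATCAAAG/7: at [17, 61, 83, 92, 102, 128, 155, 177, 209, 231] ⇒ [24, 68, 90, 99, 109, 135, 162, 184, 216, 238]
  AzqIV CATTGTT/5: at [51, 70] ⇒ [56, 75]
  OquX AACTCAG/3: at [0, 30, 110, 135, 245] ⇒ [3, 33, 113, 138, 248]
  JekV ATTCG/2: at [24, 123, 171] ⇒ [26, 125, 173]

Pooled cuts: [3, 9, 24, 26, 33, 56, 68, 75, 90, 99, 109, 113, 125, 135, 138, 144, 162, 173, 184, 216, 222, 238, 248]

Fragment lengths:
  [0,3): 3 bp
  [3,9): 6 bp
  [9,24): 15 bp
  [24,26): 2 bp
  [26,33): 7 bp
  [33,56): 23 bp
  [56,68): 12 bp
  [68,75): 7 bp
  [75,90): 15 bp
  [90,99): 9 bp
  [99,109): 10 bp
  [109,113): 4 bp
  [113,125): 12 bp
  [125,135): 10 bp
  [135,138): 3 bp
  [138,144): 6 bp
  [144,162): 18 bp
  [162,173): 11 bp
  [173,184): 11 bp
  [184,216): 32 bp
  [216,222): 6 bp
  [222,238): 16 bp
  [238,248): 10 bp
  [248,264): 16 bp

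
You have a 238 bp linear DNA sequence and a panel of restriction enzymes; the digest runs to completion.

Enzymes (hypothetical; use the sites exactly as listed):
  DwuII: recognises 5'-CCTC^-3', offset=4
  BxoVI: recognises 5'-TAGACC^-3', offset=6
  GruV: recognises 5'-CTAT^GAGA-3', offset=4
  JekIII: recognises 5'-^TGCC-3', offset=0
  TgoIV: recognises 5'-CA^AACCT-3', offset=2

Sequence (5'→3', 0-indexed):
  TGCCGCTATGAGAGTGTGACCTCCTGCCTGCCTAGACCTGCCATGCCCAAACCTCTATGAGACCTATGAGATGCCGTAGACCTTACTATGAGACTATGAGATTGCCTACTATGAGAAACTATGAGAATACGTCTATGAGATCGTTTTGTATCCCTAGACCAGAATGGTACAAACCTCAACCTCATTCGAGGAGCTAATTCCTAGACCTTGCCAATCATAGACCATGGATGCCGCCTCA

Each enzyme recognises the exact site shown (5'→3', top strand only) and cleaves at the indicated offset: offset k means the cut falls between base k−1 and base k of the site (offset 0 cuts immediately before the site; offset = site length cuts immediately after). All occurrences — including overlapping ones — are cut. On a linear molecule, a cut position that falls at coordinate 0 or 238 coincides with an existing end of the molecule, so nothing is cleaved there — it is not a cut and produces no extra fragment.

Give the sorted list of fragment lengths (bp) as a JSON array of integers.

[1,1,1,3,4,4,5,5,5,6,6,6,6,7,8,9,9,9,10,10,10,11,11,14,14,15,24,24]

Per-enzyme occurrences:
  DwuII (CCTC, off=4): starts [19, 51, 173, 179, 233] → cuts [23, 55, 177, 183, 237]
  BxoVI (TAGACC, off=6): starts [32, 76, 154, 201, 217] → cuts [38, 82, 160, 207, 223]
  GruV (CTATGAGA, off=4): starts [5, 54, 63, 85, 93, 108, 118, 132] → cuts [9, 58, 67, 89, 97, 112, 122, 136]
  JekIII (TGCC, off=0): starts [0, 24, 28, 38, 43, 71, 102, 208, 228] → cuts [24, 28, 38, 43, 71, 102, 208, 228] (position 0 is a terminus of the linear molecule — no cut)
  TgoIV (CAAACCT, off=2): starts [47, 169] → cuts [49, 171]

All cut coordinates (distinct, sorted): [9, 23, 24, 28, 38, 43, 49, 55, 58, 67, 71, 82, 89, 97, 102, 112, 122, 136, 160, 171, 177, 183, 207, 208, 223, 228, 237]

Fragments:
  [0,9): 9 bp
  [9,23): 14 bp
  [23,24): 1 bp
  [24,28): 4 bp
  [28,38): 10 bp
  [38,43): 5 bp
  [43,49): 6 bp
  [49,55): 6 bp
  [55,58): 3 bp
  [58,67): 9 bp
  [67,71): 4 bp
  [71,82): 11 bp
  [82,89): 7 bp
  [89,97): 8 bp
  [97,102): 5 bp
  [102,112): 10 bp
  [112,122): 10 bp
  [122,136): 14 bp
  [136,160): 24 bp
  [160,171): 11 bp
  [171,177): 6 bp
  [177,183): 6 bp
  [183,207): 24 bp
  [207,208): 1 bp
  [208,223): 15 bp
  [223,228): 5 bp
  [228,237): 9 bp
  [237,238): 1 bp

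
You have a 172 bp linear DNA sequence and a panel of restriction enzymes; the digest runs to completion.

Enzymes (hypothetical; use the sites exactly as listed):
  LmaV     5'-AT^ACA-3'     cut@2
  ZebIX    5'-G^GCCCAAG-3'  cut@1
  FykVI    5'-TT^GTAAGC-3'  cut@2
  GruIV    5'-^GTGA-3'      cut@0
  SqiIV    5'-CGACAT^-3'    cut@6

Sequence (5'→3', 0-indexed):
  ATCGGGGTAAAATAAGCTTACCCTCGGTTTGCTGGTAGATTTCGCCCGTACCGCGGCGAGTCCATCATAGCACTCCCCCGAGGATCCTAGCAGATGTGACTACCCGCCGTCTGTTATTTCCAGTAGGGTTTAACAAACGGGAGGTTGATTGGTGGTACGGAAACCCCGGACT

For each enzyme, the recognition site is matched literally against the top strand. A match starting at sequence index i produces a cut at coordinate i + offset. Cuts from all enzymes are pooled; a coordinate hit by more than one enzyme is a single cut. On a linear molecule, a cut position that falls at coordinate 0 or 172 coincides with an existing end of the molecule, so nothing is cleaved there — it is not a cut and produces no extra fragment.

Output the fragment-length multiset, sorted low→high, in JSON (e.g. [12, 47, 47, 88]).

[77,95]

Site scan:
  LmaV (ATACA, off=2): no sites
  ZebIX (GGCCCAAG, off=1): no sites
  FykVI (TTGTAAGC, off=2): no sites
  GruIV GTGA/0: at [95] ⇒ [95]
  SqiIV (CGACAT, off=6): no sites

All cut coordinates (distinct, sorted): [95]

Fragments:
  [0,95): 95 bp
  [95,172): 77 bp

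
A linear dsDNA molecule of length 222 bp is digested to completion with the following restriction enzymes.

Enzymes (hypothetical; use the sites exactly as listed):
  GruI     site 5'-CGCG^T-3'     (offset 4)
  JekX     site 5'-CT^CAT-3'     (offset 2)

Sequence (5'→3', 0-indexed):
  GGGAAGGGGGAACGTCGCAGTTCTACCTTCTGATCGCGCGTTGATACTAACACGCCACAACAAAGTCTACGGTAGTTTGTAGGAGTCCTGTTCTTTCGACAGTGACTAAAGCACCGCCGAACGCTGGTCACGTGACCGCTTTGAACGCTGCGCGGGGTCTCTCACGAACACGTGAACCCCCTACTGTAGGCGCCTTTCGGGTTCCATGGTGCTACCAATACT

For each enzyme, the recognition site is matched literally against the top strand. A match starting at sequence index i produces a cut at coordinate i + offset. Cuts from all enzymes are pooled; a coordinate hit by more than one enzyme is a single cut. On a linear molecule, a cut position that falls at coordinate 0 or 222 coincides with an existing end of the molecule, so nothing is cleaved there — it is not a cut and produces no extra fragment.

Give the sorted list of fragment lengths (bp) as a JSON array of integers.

[40,182]

Site scan:
  GruI CGCGT/4: at [36] ⇒ [40]
  JekX (CTCAT, off=2): no sites

All cut coordinates (distinct, sorted): [40]

Fragments:
  [0,40): 40 bp
  [40,222): 182 bp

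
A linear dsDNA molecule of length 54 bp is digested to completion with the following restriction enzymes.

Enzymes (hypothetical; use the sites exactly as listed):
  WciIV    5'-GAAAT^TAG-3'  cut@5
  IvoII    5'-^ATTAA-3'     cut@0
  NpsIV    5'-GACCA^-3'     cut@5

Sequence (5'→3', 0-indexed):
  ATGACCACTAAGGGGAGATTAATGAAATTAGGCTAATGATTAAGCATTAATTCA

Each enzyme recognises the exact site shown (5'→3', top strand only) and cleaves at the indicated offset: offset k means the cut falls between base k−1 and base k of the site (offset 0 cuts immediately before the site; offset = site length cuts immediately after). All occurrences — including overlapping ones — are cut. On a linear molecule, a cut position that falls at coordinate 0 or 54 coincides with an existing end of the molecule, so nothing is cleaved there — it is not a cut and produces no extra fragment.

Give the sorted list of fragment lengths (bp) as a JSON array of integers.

Per-enzyme occurrences:
  WciIV GAAATTAG/5: at [23] ⇒ [28]
  IvoII ATTAA/0: at [17, 38, 45] ⇒ [17, 38, 45]
  NpsIV GACCA/5: at [2] ⇒ [7]

Pooled cuts: [7, 17, 28, 38, 45]

Fragment lengths:
  [0,7): 7 bp
  [7,17): 10 bp
  [17,28): 11 bp
  [28,38): 10 bp
  [38,45): 7 bp
  [45,54): 9 bp

[7,7,9,10,10,11]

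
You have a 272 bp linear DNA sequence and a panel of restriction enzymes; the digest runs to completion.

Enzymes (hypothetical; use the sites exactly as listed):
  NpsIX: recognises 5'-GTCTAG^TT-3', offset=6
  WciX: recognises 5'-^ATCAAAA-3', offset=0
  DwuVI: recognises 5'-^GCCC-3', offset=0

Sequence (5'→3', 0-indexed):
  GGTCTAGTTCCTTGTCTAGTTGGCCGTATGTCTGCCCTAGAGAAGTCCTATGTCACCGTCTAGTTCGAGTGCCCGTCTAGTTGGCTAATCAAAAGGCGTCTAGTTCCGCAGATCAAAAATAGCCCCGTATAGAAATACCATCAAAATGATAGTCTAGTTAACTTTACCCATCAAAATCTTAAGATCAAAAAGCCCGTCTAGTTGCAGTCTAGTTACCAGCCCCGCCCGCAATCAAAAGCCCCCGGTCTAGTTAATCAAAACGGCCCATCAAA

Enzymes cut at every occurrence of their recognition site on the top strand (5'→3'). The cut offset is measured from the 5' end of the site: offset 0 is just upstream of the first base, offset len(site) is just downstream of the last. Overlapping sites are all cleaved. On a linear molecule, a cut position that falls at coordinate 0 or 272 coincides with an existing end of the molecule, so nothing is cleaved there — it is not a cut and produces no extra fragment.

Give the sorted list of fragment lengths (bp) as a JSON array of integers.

Scan for sites:
  NpsIX GTCTAGTT/6: at [1, 13, 57, 74, 97, 151, 195, 206, 244] ⇒ [7, 19, 63, 80, 103, 157, 201, 212, 250]
  WciX ATCAAAA/0: at [87, 111, 139, 169, 183, 230, 253] ⇒ [87, 111, 139, 169, 183, 230, 253]
  DwuVI GCCC/0: at [33, 70, 121, 191, 218, 223, 237, 262] ⇒ [33, 70, 121, 191, 218, 223, 237, 262]

Pooled cuts: [7, 19, 33, 63, 70, 80, 87, 103, 111, 121, 139, 157, 169, 183, 191, 201, 212, 218, 223, 230, 237, 250, 253, 262]

Fragments:
  [0,7): 7 bp
  [7,19): 12 bp
  [19,33): 14 bp
  [33,63): 30 bp
  [63,70): 7 bp
  [70,80): 10 bp
  [80,87): 7 bp
  [87,103): 16 bp
  [103,111): 8 bp
  [111,121): 10 bp
  [121,139): 18 bp
  [139,157): 18 bp
  [157,169): 12 bp
  [169,183): 14 bp
  [183,191): 8 bp
  [191,201): 10 bp
  [201,212): 11 bp
  [212,218): 6 bp
  [218,223): 5 bp
  [223,230): 7 bp
  [230,237): 7 bp
  [237,250): 13 bp
  [250,253): 3 bp
  [253,262): 9 bp
  [262,272): 10 bp

[3,5,6,7,7,7,7,7,8,8,9,10,10,10,10,11,12,12,13,14,14,16,18,18,30]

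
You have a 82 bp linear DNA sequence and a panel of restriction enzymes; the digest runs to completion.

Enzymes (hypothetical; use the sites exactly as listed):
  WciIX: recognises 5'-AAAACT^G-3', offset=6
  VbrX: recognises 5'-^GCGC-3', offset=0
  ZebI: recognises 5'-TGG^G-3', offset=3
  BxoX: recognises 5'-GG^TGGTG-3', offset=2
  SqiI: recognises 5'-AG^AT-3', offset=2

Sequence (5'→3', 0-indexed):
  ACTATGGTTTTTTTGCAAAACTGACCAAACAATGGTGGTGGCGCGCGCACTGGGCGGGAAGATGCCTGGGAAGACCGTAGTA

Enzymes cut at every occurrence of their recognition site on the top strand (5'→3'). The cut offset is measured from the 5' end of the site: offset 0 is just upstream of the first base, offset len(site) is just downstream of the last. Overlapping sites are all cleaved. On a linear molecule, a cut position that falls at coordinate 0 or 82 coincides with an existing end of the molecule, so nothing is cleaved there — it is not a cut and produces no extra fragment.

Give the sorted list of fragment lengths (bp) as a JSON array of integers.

[2,2,5,8,8,9,13,13,22]

Scan for sites:
  WciIX (AAAACTG, off=6): starts [16] → cuts [22]
  VbrX (GCGC, off=0): starts [40, 42, 44] → cuts [40, 42, 44]
  ZebI (TGGG, off=3): starts [50, 66] → cuts [53, 69]
  BxoX (GGTGGTG, off=2): starts [33] → cuts [35]
  SqiI (AGAT, off=2): starts [59] → cuts [61]

All cut coordinates (distinct, sorted): [22, 35, 40, 42, 44, 53, 61, 69]

Fragment lengths:
  [0,22): 22 bp
  [22,35): 13 bp
  [35,40): 5 bp
  [40,42): 2 bp
  [42,44): 2 bp
  [44,53): 9 bp
  [53,61): 8 bp
  [61,69): 8 bp
  [69,82): 13 bp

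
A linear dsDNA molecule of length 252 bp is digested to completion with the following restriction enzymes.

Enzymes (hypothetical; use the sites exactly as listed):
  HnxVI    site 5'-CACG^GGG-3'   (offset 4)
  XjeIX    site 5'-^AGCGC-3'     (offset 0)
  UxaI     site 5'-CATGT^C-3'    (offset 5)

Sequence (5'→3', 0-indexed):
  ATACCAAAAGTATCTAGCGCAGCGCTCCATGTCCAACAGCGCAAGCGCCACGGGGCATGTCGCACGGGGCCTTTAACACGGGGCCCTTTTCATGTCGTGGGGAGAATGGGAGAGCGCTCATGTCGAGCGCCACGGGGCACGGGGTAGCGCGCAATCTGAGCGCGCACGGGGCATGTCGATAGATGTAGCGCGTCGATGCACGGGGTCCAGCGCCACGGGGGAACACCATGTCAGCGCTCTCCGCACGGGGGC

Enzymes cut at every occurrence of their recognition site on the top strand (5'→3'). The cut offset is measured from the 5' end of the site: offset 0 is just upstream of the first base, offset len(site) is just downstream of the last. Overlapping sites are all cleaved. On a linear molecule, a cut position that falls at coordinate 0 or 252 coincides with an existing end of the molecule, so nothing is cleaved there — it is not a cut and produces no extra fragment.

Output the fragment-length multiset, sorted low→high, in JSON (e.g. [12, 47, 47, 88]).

Scan for sites:
  HnxVI CACGGGG/4: at [48, 62, 76, 130, 137, 164, 198, 213, 243] ⇒ [52, 66, 80, 134, 141, 168, 202, 217, 247]
  XjeIX AGCGC/0: at [15, 20, 37, 43, 112, 125, 145, 158, 186, 208, 232] ⇒ [15, 20, 37, 43, 112, 125, 145, 158, 186, 208, 232]
  UxaI CATGTC/5: at [27, 55, 90, 118, 171, 226] ⇒ [32, 60, 95, 123, 176, 231]

All cut coordinates (distinct, sorted): [15, 20, 32, 37, 43, 52, 60, 66, 80, 95, 112, 123, 125, 134, 141, 145, 158, 168, 176, 186, 202, 208, 217, 231, 232, 247]

Fragment lengths:
  [0,15): 15 bp
  [15,20): 5 bp
  [20,32): 12 bp
  [32,37): 5 bp
  [37,43): 6 bp
  [43,52): 9 bp
  [52,60): 8 bp
  [60,66): 6 bp
  [66,80): 14 bp
  [80,95): 15 bp
  [95,112): 17 bp
  [112,123): 11 bp
  [123,125): 2 bp
  [125,134): 9 bp
  [134,141): 7 bp
  [141,145): 4 bp
  [145,158): 13 bp
  [158,168): 10 bp
  [168,176): 8 bp
  [176,186): 10 bp
  [186,202): 16 bp
  [202,208): 6 bp
  [208,217): 9 bp
  [217,231): 14 bp
  [231,232): 1 bp
  [232,247): 15 bp
  [247,252): 5 bp

[1,2,4,5,5,5,6,6,6,7,8,8,9,9,9,10,10,11,12,13,14,14,15,15,15,16,17]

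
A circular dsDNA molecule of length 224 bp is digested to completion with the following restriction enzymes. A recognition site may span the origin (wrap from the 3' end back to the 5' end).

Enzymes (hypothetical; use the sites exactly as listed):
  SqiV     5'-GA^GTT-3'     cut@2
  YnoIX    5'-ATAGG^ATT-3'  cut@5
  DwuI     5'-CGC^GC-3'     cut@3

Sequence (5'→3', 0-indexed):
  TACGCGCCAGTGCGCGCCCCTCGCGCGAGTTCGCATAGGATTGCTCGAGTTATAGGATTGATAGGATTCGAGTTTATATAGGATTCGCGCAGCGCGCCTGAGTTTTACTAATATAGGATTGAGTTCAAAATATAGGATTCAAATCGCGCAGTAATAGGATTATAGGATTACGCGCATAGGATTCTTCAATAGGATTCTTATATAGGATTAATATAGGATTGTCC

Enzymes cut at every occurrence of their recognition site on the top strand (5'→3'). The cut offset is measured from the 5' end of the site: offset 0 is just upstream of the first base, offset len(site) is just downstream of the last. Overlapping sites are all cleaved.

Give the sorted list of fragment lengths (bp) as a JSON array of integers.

Per-enzyme occurrences:
  SqiV (GAGTT, off=2): starts [26, 46, 69, 99, 120] → cuts [28, 48, 71, 101, 122]
  YnoIX (ATAGGATT, off=5): starts [34, 51, 60, 77, 112, 131, 153, 161, 175, 188, 201, 212] → cuts [39, 56, 65, 82, 117, 136, 158, 166, 180, 193, 206, 217]
  DwuI (CGCGC, off=3): starts [2, 12, 21, 85, 92, 144, 170] → cuts [5, 15, 24, 88, 95, 147, 173]

All cut coordinates (distinct, sorted): [5, 15, 24, 28, 39, 48, 56, 65, 71, 82, 88, 95, 101, 117, 122, 136, 147, 158, 166, 173, 180, 193, 206, 217]

Fragment lengths:
  5→15: 10 bp
  15→24: 9 bp
  24→28: 4 bp
  28→39: 11 bp
  39→48: 9 bp
  48→56: 8 bp
  56→65: 9 bp
  65→71: 6 bp
  71→82: 11 bp
  82→88: 6 bp
  88→95: 7 bp
  95→101: 6 bp
  101→117: 16 bp
  117→122: 5 bp
  122→136: 14 bp
  136→147: 11 bp
  147→158: 11 bp
  158→166: 8 bp
  166→173: 7 bp
  173→180: 7 bp
  180→193: 13 bp
  193→206: 13 bp
  206→217: 11 bp
  217→5 (wrap): 224-217+5 = 12 bp

[4,5,6,6,6,7,7,7,8,8,9,9,9,10,11,11,11,11,11,12,13,13,14,16]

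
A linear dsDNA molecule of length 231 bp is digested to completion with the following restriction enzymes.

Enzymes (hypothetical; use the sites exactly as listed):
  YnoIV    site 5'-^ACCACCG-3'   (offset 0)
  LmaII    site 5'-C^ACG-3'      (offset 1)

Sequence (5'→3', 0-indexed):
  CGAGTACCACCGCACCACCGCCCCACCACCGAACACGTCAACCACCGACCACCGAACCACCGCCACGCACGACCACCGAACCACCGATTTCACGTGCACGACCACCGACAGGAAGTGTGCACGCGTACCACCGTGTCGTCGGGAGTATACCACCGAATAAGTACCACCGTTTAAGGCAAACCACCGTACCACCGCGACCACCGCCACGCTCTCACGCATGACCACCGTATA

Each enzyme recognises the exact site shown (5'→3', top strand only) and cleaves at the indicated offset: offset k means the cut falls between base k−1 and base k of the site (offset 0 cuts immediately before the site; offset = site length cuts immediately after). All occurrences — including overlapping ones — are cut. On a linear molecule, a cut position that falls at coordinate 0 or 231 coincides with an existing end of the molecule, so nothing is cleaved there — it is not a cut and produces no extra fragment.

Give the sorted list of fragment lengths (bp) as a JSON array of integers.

Site scan:
  YnoIV ACCACCG/0: at [5, 13, 24, 40, 47, 55, 71, 79, 100, 126, 148, 162, 179, 187, 196, 220] ⇒ [5, 13, 24, 40, 47, 55, 71, 79, 100, 126, 148, 162, 179, 187, 196, 220]
  LmaII CACG/1: at [33, 63, 67, 90, 96, 119, 204, 212] ⇒ [34, 64, 68, 91, 97, 120, 205, 213]

All cut coordinates (distinct, sorted): [5, 13, 24, 34, 40, 47, 55, 64, 68, 71, 79, 91, 97, 100, 120, 126, 148, 162, 179, 187, 196, 205, 213, 220]

Fragments:
  [0,5): 5 bp
  [5,13): 8 bp
  [13,24): 11 bp
  [24,34): 10 bp
  [34,40): 6 bp
  [40,47): 7 bp
  [47,55): 8 bp
  [55,64): 9 bp
  [64,68): 4 bp
  [68,71): 3 bp
  [71,79): 8 bp
  [79,91): 12 bp
  [91,97): 6 bp
  [97,100): 3 bp
  [100,120): 20 bp
  [120,126): 6 bp
  [126,148): 22 bp
  [148,162): 14 bp
  [162,179): 17 bp
  [179,187): 8 bp
  [187,196): 9 bp
  [196,205): 9 bp
  [205,213): 8 bp
  [213,220): 7 bp
  [220,231): 11 bp

[3,3,4,5,6,6,6,7,7,8,8,8,8,8,9,9,9,10,11,11,12,14,17,20,22]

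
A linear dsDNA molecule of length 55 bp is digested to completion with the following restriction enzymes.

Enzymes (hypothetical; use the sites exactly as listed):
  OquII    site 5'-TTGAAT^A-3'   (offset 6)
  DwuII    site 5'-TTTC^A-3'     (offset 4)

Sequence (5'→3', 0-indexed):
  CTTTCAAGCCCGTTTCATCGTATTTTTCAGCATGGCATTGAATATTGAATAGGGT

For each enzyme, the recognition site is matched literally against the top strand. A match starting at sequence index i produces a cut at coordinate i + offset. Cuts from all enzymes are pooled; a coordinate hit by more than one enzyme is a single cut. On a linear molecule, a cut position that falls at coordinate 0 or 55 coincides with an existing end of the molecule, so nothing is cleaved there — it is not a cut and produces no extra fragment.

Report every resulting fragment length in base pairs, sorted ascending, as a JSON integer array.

[5,5,7,11,12,15]

Scan for sites:
  OquII TTGAATA/6: at [37, 44] ⇒ [43, 50]
  DwuII TTTCA/4: at [1, 12, 24] ⇒ [5, 16, 28]

Pooled cuts: [5, 16, 28, 43, 50]

Fragments:
  [0,5): 5 bp
  [5,16): 11 bp
  [16,28): 12 bp
  [28,43): 15 bp
  [43,50): 7 bp
  [50,55): 5 bp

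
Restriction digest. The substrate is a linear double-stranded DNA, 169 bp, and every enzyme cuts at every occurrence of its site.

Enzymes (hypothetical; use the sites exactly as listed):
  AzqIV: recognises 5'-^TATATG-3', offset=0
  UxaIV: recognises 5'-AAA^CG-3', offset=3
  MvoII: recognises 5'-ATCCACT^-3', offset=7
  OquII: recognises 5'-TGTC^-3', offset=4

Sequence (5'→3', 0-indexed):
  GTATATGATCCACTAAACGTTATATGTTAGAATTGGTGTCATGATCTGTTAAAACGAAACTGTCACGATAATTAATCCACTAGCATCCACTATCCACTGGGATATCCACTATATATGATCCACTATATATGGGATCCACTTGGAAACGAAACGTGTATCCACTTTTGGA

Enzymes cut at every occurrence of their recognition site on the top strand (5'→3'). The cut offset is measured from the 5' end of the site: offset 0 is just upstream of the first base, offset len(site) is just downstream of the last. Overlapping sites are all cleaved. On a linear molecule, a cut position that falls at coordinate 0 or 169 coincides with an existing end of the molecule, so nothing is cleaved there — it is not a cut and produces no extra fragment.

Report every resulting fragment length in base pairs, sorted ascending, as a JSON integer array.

[1,1,1,3,3,5,6,6,7,10,10,12,12,13,13,14,15,17,20]

Scan for sites:
  AzqIV (TATATG, off=0): starts [1, 20, 111, 125] → cuts [1, 20, 111, 125]
  UxaIV (AAACG, off=3): starts [14, 51, 143, 148] → cuts [17, 54, 146, 151]
  MvoII (ATCCACT, off=7): starts [7, 74, 84, 91, 103, 117, 133, 156] → cuts [14, 81, 91, 98, 110, 124, 140, 163]
  OquII (TGTC, off=4): starts [36, 60] → cuts [40, 64]

All cut coordinates (distinct, sorted): [1, 14, 17, 20, 40, 54, 64, 81, 91, 98, 110, 111, 124, 125, 140, 146, 151, 163]

Fragments:
  [0,1): 1 bp
  [1,14): 13 bp
  [14,17): 3 bp
  [17,20): 3 bp
  [20,40): 20 bp
  [40,54): 14 bp
  [54,64): 10 bp
  [64,81): 17 bp
  [81,91): 10 bp
  [91,98): 7 bp
  [98,110): 12 bp
  [110,111): 1 bp
  [111,124): 13 bp
  [124,125): 1 bp
  [125,140): 15 bp
  [140,146): 6 bp
  [146,151): 5 bp
  [151,163): 12 bp
  [163,169): 6 bp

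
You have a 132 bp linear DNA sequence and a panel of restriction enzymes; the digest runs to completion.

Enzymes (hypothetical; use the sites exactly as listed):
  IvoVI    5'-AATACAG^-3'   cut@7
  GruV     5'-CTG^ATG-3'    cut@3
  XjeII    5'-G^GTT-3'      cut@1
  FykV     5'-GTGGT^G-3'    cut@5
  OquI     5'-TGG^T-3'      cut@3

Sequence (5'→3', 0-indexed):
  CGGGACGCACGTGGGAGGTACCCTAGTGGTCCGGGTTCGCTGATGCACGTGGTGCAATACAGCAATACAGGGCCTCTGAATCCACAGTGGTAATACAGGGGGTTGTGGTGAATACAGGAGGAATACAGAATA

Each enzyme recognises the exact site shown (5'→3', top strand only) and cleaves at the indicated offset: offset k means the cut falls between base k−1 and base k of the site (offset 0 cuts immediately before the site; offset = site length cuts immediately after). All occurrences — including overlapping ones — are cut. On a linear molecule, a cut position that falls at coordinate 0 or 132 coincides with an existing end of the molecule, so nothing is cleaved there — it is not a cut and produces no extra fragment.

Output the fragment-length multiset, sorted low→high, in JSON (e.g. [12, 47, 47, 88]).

Scan for sites:
  IvoVI (AATACAG, off=7): starts [55, 63, 91, 110, 121] → cuts [62, 70, 98, 117, 128]
  GruV (CTGATG, off=3): starts [39] → cuts [42]
  XjeII (GGTT, off=1): starts [33, 100] → cuts [34, 101]
  FykV (GTGGTG, off=5): starts [48, 104] → cuts [53, 109]
  OquI (TGGT, off=3): starts [26, 49, 87, 105] → cuts [29, 52, 90, 108]

All cut coordinates (distinct, sorted): [29, 34, 42, 52, 53, 62, 70, 90, 98, 101, 108, 109, 117, 128]

Fragment lengths:
  [0,29): 29 bp
  [29,34): 5 bp
  [34,42): 8 bp
  [42,52): 10 bp
  [52,53): 1 bp
  [53,62): 9 bp
  [62,70): 8 bp
  [70,90): 20 bp
  [90,98): 8 bp
  [98,101): 3 bp
  [101,108): 7 bp
  [108,109): 1 bp
  [109,117): 8 bp
  [117,128): 11 bp
  [128,132): 4 bp

[1,1,3,4,5,7,8,8,8,8,9,10,11,20,29]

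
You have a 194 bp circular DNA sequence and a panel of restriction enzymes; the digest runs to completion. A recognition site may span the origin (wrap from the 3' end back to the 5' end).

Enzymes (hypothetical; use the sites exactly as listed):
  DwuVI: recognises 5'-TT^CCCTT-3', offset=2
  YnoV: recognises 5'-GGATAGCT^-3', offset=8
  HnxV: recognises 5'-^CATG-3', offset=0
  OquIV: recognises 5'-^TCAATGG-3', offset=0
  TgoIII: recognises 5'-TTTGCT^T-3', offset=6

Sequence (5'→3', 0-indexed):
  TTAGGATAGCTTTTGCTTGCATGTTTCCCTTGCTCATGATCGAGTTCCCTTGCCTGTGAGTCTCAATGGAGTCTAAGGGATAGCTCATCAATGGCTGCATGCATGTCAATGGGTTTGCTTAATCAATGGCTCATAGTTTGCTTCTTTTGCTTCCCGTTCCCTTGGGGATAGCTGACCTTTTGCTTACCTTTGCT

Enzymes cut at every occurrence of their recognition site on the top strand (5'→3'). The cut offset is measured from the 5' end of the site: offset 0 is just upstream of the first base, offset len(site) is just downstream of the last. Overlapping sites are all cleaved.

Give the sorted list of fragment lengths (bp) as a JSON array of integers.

[2,2,3,4,4,6,7,7,8,9,10,10,11,11,12,14,15,16,20,23]

Per-enzyme occurrences:
  DwuVI TTCCCTT/2: at [24, 44, 156] ⇒ [26, 46, 158]
  YnoV GGATAGCT/8: at [3, 77, 165] ⇒ [11, 85, 173]
  HnxV CATG/0: at [19, 34, 97, 101] ⇒ [19, 34, 97, 101]
  OquIV TCAATGG/0: at [62, 87, 105, 122] ⇒ [62, 87, 105, 122]
  TgoIII TTTGCTT/6: at [11, 113, 136, 145, 178, 188] ⇒ [0, 17, 119, 142, 151, 184]

Pooled cuts: [0, 11, 17, 19, 26, 34, 46, 62, 85, 87, 97, 101, 105, 119, 122, 142, 151, 158, 173, 184]

Fragments:
  0→11: 11 bp
  11→17: 6 bp
  17→19: 2 bp
  19→26: 7 bp
  26→34: 8 bp
  34→46: 12 bp
  46→62: 16 bp
  62→85: 23 bp
  85→87: 2 bp
  87→97: 10 bp
  97→101: 4 bp
  101→105: 4 bp
  105→119: 14 bp
  119→122: 3 bp
  122→142: 20 bp
  142→151: 9 bp
  151→158: 7 bp
  158→173: 15 bp
  173→184: 11 bp
  184→0 (wrap): 194-184+0 = 10 bp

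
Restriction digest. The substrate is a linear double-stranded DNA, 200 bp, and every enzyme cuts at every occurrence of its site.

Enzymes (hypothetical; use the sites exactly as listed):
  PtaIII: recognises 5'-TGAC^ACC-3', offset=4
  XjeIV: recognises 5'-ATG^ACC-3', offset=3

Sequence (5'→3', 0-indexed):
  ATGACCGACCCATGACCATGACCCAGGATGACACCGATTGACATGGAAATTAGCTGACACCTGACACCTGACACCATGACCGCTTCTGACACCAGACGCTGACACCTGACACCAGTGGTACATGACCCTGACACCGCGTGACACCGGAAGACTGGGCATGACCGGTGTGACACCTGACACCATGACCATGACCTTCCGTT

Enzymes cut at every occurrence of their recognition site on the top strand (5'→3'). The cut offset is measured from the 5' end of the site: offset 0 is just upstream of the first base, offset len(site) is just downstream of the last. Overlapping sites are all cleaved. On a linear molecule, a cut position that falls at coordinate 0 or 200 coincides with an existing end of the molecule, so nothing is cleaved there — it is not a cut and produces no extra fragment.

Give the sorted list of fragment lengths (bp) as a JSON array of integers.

Per-enzyme occurrences:
  PtaIII TGACACC/4: at [28, 54, 61, 68, 86, 99, 106, 128, 138, 167, 174] ⇒ [32, 58, 65, 72, 90, 103, 110, 132, 142, 171, 178]
  XjeIV ATGACC/3: at [0, 11, 17, 75, 121, 157, 181, 187] ⇒ [3, 14, 20, 78, 124, 160, 184, 190]

Pooled cuts: [3, 14, 20, 32, 58, 65, 72, 78, 90, 103, 110, 124, 132, 142, 160, 171, 178, 184, 190]

Fragment lengths:
  [0,3): 3 bp
  [3,14): 11 bp
  [14,20): 6 bp
  [20,32): 12 bp
  [32,58): 26 bp
  [58,65): 7 bp
  [65,72): 7 bp
  [72,78): 6 bp
  [78,90): 12 bp
  [90,103): 13 bp
  [103,110): 7 bp
  [110,124): 14 bp
  [124,132): 8 bp
  [132,142): 10 bp
  [142,160): 18 bp
  [160,171): 11 bp
  [171,178): 7 bp
  [178,184): 6 bp
  [184,190): 6 bp
  [190,200): 10 bp

[3,6,6,6,6,7,7,7,7,8,10,10,11,11,12,12,13,14,18,26]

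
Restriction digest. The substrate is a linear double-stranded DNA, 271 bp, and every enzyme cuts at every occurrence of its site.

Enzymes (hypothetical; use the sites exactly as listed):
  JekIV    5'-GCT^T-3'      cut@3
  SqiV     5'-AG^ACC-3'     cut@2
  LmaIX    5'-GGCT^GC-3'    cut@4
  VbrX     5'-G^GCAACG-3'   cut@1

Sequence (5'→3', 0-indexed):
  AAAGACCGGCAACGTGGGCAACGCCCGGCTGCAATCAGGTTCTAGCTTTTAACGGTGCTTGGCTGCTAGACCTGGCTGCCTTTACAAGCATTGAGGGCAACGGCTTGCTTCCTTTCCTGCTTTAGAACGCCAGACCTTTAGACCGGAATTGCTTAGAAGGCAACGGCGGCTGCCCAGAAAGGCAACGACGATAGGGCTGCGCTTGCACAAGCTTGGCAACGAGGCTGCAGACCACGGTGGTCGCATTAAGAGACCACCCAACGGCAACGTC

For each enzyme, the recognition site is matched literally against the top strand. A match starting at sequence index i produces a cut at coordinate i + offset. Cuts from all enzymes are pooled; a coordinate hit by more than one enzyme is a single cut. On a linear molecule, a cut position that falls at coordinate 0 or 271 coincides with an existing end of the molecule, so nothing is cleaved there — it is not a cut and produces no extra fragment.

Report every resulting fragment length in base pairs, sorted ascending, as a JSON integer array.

[2,4,4,4,4,5,5,5,6,8,8,8,9,9,10,10,11,11,12,12,12,12,12,13,17,17,19,22]

Scan for sites:
  JekIV GCTT/3: at [44, 56, 102, 106, 118, 150, 200, 210] ⇒ [47, 59, 105, 109, 121, 153, 203, 213]
  SqiV AGACC/2: at [2, 67, 131, 139, 228, 250] ⇒ [4, 69, 133, 141, 230, 252]
  LmaIX GGCTGC/4: at [26, 60, 73, 167, 194, 222] ⇒ [30, 64, 77, 171, 198, 226]
  VbrX GGCAACG/1: at [7, 16, 95, 158, 180, 214, 262] ⇒ [8, 17, 96, 159, 181, 215, 263]

Pooled cuts: [4, 8, 17, 30, 47, 59, 64, 69, 77, 96, 105, 109, 121, 133, 141, 153, 159, 171, 181, 198, 203, 213, 215, 226, 230, 252, 263]

Fragments:
  [0,4): 4 bp
  [4,8): 4 bp
  [8,17): 9 bp
  [17,30): 13 bp
  [30,47): 17 bp
  [47,59): 12 bp
  [59,64): 5 bp
  [64,69): 5 bp
  [69,77): 8 bp
  [77,96): 19 bp
  [96,105): 9 bp
  [105,109): 4 bp
  [109,121): 12 bp
  [121,133): 12 bp
  [133,141): 8 bp
  [141,153): 12 bp
  [153,159): 6 bp
  [159,171): 12 bp
  [171,181): 10 bp
  [181,198): 17 bp
  [198,203): 5 bp
  [203,213): 10 bp
  [213,215): 2 bp
  [215,226): 11 bp
  [226,230): 4 bp
  [230,252): 22 bp
  [252,263): 11 bp
  [263,271): 8 bp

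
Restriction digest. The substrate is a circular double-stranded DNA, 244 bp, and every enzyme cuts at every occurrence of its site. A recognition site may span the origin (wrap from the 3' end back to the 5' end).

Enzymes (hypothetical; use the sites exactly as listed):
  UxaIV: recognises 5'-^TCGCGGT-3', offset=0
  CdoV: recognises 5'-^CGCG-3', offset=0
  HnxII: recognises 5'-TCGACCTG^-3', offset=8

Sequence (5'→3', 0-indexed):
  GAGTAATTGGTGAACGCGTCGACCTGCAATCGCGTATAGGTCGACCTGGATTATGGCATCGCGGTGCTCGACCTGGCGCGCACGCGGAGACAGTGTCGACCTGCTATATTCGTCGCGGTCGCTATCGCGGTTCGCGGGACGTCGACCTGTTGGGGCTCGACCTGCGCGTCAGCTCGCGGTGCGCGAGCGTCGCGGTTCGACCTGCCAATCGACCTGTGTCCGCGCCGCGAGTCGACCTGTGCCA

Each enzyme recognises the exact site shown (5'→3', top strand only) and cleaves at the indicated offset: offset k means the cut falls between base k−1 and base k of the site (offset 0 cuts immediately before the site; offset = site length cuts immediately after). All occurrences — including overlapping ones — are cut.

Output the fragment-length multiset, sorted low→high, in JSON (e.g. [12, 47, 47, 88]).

Scan for sites:
  UxaIV TCGCGGT/0: at [58, 112, 124, 173, 189] ⇒ [58, 112, 124, 173, 189]
  CdoV CGCG/0: at [14, 30, 59, 76, 82, 113, 125, 132, 164, 174, 181, 190, 220, 225] ⇒ [14, 30, 59, 76, 82, 113, 125, 132, 164, 174, 181, 190, 220, 225]
  HnxII TCGACCTG/8: at [18, 40, 67, 95, 141, 156, 196, 208, 231] ⇒ [26, 48, 75, 103, 149, 164, 204, 216, 239]

All cut coordinates (distinct, sorted): [14, 26, 30, 48, 58, 59, 75, 76, 82, 103, 112, 113, 124, 125, 132, 149, 164, 173, 174, 181, 189, 190, 204, 216, 220, 225, 239]

Fragments:
  14→26: 12 bp
  26→30: 4 bp
  30→48: 18 bp
  48→58: 10 bp
  58→59: 1 bp
  59→75: 16 bp
  75→76: 1 bp
  76→82: 6 bp
  82→103: 21 bp
  103→112: 9 bp
  112→113: 1 bp
  113→124: 11 bp
  124→125: 1 bp
  125→132: 7 bp
  132→149: 17 bp
  149→164: 15 bp
  164→173: 9 bp
  173→174: 1 bp
  174→181: 7 bp
  181→189: 8 bp
  189→190: 1 bp
  190→204: 14 bp
  204→216: 12 bp
  216→220: 4 bp
  220→225: 5 bp
  225→239: 14 bp
  239→14 (wrap): 244-239+14 = 19 bp

[1,1,1,1,1,1,4,4,5,6,7,7,8,9,9,10,11,12,12,14,14,15,16,17,18,19,21]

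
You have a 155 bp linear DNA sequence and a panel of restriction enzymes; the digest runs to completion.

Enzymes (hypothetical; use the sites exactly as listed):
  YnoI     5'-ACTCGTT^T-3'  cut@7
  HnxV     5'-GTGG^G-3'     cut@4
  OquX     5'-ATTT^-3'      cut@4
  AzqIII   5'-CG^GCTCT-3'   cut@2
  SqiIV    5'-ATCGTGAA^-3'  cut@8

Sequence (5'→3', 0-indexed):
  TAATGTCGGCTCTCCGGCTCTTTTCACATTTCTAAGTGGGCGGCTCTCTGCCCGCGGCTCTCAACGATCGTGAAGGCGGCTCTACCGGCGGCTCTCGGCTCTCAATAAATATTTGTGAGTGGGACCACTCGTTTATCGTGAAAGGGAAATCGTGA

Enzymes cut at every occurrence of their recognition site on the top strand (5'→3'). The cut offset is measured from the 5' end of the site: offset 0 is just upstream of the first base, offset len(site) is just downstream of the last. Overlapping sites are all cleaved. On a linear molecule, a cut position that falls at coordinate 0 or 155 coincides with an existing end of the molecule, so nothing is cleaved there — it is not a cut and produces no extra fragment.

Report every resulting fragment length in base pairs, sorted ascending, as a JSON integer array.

[3,4,7,8,8,8,8,9,11,12,13,14,15,17,18]

Scan for sites:
  YnoI ACTCGTTT/7: at [126] ⇒ [133]
  HnxV GTGGG/4: at [35, 118] ⇒ [39, 122]
  OquX ATTT/4: at [27, 110] ⇒ [31, 114]
  AzqIII CGGCTCT/2: at [6, 14, 40, 54, 76, 88, 95] ⇒ [8, 16, 42, 56, 78, 90, 97]
  SqiIV ATCGTGAA/8: at [66, 134] ⇒ [74, 142]

All cut coordinates (distinct, sorted): [8, 16, 31, 39, 42, 56, 74, 78, 90, 97, 114, 122, 133, 142]

Fragment lengths:
  [0,8): 8 bp
  [8,16): 8 bp
  [16,31): 15 bp
  [31,39): 8 bp
  [39,42): 3 bp
  [42,56): 14 bp
  [56,74): 18 bp
  [74,78): 4 bp
  [78,90): 12 bp
  [90,97): 7 bp
  [97,114): 17 bp
  [114,122): 8 bp
  [122,133): 11 bp
  [133,142): 9 bp
  [142,155): 13 bp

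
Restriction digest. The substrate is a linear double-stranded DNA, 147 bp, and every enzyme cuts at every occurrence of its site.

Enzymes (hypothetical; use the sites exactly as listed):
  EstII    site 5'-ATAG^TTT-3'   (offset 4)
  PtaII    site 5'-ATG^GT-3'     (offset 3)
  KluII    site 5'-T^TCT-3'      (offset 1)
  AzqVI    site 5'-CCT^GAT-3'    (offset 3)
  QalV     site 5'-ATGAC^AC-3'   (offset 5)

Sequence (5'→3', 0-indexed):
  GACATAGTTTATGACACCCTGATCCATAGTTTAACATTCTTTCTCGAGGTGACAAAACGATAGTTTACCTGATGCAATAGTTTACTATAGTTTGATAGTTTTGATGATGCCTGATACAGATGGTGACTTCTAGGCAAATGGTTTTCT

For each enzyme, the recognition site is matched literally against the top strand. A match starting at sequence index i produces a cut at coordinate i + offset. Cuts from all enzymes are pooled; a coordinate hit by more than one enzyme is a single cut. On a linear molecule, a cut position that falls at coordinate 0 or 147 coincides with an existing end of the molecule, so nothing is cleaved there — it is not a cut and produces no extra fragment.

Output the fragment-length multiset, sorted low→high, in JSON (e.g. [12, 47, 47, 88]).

Per-enzyme occurrences:
  EstII (ATAGTTT, off=4): starts [3, 25, 59, 76, 86, 94] → cuts [7, 29, 63, 80, 90, 98]
  PtaII (ATGGT, off=3): starts [119, 137] → cuts [122, 140]
  KluII (TTCT, off=1): starts [36, 40, 127, 143] → cuts [37, 41, 128, 144]
  AzqVI (CCTGAT, off=3): starts [17, 67, 109] → cuts [20, 70, 112]
  QalV (ATGACAC, off=5): starts [10] → cuts [15]

All cut coordinates (distinct, sorted): [7, 15, 20, 29, 37, 41, 63, 70, 80, 90, 98, 112, 122, 128, 140, 144]

Fragments:
  [0,7): 7 bp
  [7,15): 8 bp
  [15,20): 5 bp
  [20,29): 9 bp
  [29,37): 8 bp
  [37,41): 4 bp
  [41,63): 22 bp
  [63,70): 7 bp
  [70,80): 10 bp
  [80,90): 10 bp
  [90,98): 8 bp
  [98,112): 14 bp
  [112,122): 10 bp
  [122,128): 6 bp
  [128,140): 12 bp
  [140,144): 4 bp
  [144,147): 3 bp

[3,4,4,5,6,7,7,8,8,8,9,10,10,10,12,14,22]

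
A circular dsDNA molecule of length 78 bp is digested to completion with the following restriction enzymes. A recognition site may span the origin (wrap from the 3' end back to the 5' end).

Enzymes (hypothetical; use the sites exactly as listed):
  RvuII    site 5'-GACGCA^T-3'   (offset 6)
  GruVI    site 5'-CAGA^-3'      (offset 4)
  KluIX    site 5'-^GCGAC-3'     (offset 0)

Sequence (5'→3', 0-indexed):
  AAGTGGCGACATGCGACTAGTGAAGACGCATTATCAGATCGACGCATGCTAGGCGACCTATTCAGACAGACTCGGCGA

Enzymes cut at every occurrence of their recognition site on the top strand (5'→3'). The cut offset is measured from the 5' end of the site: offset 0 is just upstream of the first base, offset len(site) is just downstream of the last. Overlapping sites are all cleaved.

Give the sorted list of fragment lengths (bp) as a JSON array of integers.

Scan for sites:
  RvuII (GACGCAT, off=6): starts [24, 40] → cuts [30, 46]
  GruVI (CAGA, off=4): starts [34, 62, 66] → cuts [38, 66, 70]
  KluIX (GCGAC, off=0): starts [5, 12, 52] → cuts [5, 12, 52]

All cut coordinates (distinct, sorted): [5, 12, 30, 38, 46, 52, 66, 70]

Fragment lengths:
  5→12: 7 bp
  12→30: 18 bp
  30→38: 8 bp
  38→46: 8 bp
  46→52: 6 bp
  52→66: 14 bp
  66→70: 4 bp
  70→5 (wrap): 78-70+5 = 13 bp

[4,6,7,8,8,13,14,18]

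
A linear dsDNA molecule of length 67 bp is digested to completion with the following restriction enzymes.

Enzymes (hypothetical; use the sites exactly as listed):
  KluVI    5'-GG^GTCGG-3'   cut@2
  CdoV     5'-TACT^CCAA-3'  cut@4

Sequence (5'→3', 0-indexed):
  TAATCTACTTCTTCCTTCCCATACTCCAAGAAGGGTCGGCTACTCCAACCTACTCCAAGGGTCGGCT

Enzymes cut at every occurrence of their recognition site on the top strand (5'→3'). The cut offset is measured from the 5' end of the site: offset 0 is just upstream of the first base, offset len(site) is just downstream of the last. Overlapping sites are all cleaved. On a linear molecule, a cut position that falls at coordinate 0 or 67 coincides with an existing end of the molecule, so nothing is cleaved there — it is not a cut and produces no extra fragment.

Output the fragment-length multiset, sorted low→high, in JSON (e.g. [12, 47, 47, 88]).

[6,7,9,10,10,25]

Site scan:
  KluVI GGGTCGG/2: at [32, 58] ⇒ [34, 60]
  CdoV TACTCCAA/4: at [21, 40, 50] ⇒ [25, 44, 54]

All cut coordinates (distinct, sorted): [25, 34, 44, 54, 60]

Fragments:
  [0,25): 25 bp
  [25,34): 9 bp
  [34,44): 10 bp
  [44,54): 10 bp
  [54,60): 6 bp
  [60,67): 7 bp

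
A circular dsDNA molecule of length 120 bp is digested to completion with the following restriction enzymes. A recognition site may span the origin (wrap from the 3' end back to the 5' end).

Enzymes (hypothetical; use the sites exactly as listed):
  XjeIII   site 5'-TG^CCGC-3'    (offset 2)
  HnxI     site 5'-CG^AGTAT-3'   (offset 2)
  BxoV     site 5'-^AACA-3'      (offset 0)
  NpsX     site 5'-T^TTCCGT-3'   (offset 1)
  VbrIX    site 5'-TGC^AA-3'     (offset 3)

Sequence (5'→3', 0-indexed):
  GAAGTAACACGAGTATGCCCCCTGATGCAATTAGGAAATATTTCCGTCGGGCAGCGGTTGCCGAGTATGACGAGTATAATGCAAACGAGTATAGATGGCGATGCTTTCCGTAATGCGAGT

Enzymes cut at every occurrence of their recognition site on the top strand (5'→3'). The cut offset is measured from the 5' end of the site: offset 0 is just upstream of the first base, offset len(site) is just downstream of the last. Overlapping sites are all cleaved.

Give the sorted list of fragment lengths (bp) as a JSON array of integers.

[5,6,9,10,13,17,18,20,22]

Per-enzyme occurrences:
  XjeIII (TGCCGC, off=2): no sites
  HnxI CGAGTAT/2: at [9, 61, 70, 85] ⇒ [11, 63, 72, 87]
  BxoV AACA/0: at [5] ⇒ [5]
  NpsX TTTCCGT/1: at [40, 104] ⇒ [41, 105]
  VbrIX TGCAA/3: at [25, 79] ⇒ [28, 82]

All cut coordinates (distinct, sorted): [5, 11, 28, 41, 63, 72, 82, 87, 105]

Fragment lengths:
  5→11: 6 bp
  11→28: 17 bp
  28→41: 13 bp
  41→63: 22 bp
  63→72: 9 bp
  72→82: 10 bp
  82→87: 5 bp
  87→105: 18 bp
  105→5 (wrap): 120-105+5 = 20 bp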